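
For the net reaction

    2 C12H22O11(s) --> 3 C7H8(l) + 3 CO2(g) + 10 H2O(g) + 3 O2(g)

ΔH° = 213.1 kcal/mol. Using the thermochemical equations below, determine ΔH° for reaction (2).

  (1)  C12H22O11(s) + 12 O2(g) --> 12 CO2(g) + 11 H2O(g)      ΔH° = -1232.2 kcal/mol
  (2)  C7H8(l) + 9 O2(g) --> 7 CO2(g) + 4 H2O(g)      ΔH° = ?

ΔH° = -892.5 kcal/mol

(1) × 2: (2)·(-1232.2) = -2464.4 kcal/mol
(2) reversed and × 3: contributes −3·x
+213.1 = (-2464.4) − 3·x
x = (+213.1 − (-2464.4)) / (-3) = -892.5 kcal/mol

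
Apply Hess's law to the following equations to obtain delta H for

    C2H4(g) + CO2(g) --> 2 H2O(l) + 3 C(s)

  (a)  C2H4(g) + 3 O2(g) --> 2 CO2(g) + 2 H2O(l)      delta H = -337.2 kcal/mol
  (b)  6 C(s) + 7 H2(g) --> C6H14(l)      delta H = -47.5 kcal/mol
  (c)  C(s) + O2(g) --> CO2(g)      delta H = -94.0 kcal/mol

delta H = -55.2 kcal/mol

(a) as written: -337.2 kcal/mol
(b): not needed.
(c) reversed and × 3: (-3)·(-94.0) = +282.0 kcal/mol
delta H = (-337.2) + (+282.0) = -55.2 kcal/mol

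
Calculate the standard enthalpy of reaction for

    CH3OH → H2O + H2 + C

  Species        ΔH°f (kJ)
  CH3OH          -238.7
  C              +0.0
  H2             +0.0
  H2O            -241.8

Products: 1·(-241.8) + 1·(+0.0) + 1·(+0.0) = -241.8
Reactants: 1·(-238.7) = -238.7
ΔH° = (-241.8) − (-238.7) = -3.1 kJ

ΔH° = -3.1 kJ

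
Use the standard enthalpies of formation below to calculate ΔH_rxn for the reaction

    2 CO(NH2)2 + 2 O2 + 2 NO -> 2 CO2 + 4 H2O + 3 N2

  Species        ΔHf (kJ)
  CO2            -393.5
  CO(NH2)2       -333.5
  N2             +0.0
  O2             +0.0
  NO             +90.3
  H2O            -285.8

ΔH_rxn = -1443.8 kJ

ΔH°rxn = Σ nΔHf°(products) − Σ nΔHf°(reactants).
Products: 2·(-393.5) + 4·(-285.8) + 3·(+0.0) = -1930.2
Reactants: 2·(-333.5) + 2·(+0.0) + 2·(+90.3) = -486.4
ΔH_rxn = (-1930.2) − (-486.4) = -1443.8 kJ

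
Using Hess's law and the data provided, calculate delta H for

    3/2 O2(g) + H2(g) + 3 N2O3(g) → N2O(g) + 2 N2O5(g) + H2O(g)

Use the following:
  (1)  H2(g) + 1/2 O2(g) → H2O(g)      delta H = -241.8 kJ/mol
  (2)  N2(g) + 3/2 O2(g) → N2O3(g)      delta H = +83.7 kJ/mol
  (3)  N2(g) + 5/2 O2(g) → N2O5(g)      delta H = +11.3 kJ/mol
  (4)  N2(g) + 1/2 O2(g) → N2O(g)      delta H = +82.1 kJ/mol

delta H = -388.2 kJ/mol

(1) as written (H2O(g) already on the product side): -241.8 kJ/mol
(2) reversed and × 3 (N2O3(g) must end up as a reactant; ×3 to match 3 N2O3(g) in the target): (-3)·(+83.7) = -251.1 kJ/mol
(3) × 2 (scale by 2 for the 2 N2O5(g)): (2)·(+11.3) = +22.6 kJ/mol
(4) as written (N2O(g) already on the product side): +82.1 kJ/mol
Summing the manipulated equations, delta H = (-241.8) + (-251.1) + (+22.6) + (+82.1) = -388.2 kJ/mol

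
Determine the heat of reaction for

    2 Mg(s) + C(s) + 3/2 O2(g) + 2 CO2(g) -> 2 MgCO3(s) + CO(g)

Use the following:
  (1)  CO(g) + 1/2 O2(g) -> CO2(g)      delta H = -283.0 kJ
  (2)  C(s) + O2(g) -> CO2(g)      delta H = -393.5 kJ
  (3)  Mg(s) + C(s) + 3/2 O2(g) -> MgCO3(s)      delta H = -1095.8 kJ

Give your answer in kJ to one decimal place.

delta H = -1515.1 kJ

(1) reversed (reverse to put CO(g) on the product side): +283.0 kJ
(2) reversed: +393.5 kJ
(3) × 2 (scale by 2 for the 2 MgCO3(s)): (2)·(-1095.8) = -2191.6 kJ
By Hess's law, delta H = (+283.0) + (+393.5) + (-2191.6) = -1515.1 kJ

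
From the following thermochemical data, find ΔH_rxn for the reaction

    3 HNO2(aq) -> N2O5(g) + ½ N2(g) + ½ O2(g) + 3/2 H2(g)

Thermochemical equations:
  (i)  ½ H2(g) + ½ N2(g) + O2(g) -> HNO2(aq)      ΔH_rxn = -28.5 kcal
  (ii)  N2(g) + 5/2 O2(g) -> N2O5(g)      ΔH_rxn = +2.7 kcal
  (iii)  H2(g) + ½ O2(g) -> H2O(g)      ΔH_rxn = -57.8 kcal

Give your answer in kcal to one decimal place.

(i) reversed and × 3 (reverse to put HNO2(aq) on the reactant side; scale by 3 for the 3 HNO2(aq)): (-3)·(-28.5) = +85.5 kcal
(ii) as written (N2O5(g) already on the product side): +2.7 kcal
(iii): not needed (H2O(g) appears nowhere else).
ΔH_rxn = (+85.5) + (+2.7) = 88.2 kcal

ΔH_rxn = 88.2 kcal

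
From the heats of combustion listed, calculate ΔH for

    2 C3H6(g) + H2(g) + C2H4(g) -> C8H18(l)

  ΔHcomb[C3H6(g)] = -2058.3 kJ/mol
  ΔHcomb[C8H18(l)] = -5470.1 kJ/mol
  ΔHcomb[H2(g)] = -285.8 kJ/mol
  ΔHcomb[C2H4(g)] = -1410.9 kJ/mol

ΔH = -343.2 kJ/mol

Using ΔH = Σ nΔHc°(reactants) − Σ nΔHc°(products):
= [2·(-2058.3) + 1·(-285.8) + 1·(-1410.9)] − [1·(-5470.1)]
= -343.2 kJ/mol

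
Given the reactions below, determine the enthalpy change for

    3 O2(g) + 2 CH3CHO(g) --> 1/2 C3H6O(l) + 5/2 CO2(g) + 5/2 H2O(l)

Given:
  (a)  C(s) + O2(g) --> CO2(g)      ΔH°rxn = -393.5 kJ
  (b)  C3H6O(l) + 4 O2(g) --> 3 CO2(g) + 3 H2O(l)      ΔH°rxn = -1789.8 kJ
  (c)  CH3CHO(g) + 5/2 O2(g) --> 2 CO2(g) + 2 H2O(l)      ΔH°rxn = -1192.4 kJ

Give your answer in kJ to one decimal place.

(a): not needed.
(b) reversed and × 1/2: (-1/2)·(-1789.8) = +894.9 kJ
(c) × 2: (2)·(-1192.4) = -2384.8 kJ
Since enthalpy is a state function, ΔH°rxn = (-1/2)·(-1789.8) + (2)·(-1192.4) = -1489.9 kJ

ΔH°rxn = -1489.9 kJ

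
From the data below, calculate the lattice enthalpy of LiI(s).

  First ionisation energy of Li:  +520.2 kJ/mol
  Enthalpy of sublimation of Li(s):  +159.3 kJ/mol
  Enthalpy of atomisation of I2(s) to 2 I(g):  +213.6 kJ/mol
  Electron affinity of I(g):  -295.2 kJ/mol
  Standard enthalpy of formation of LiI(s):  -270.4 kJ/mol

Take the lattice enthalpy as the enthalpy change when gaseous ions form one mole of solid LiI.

ΔHf° = 1·ΔHsub + 1·(ΣIE) + 1/2·D(I2) + 1·EA + U
-270.4 = 1·(+159.3) + 1·(+520.2) + 1/2·(+213.6) + 1·(-295.2) + U
U = -270.4 − (+491.1) = -761.5 kJ/mol

U = -761.5 kJ/mol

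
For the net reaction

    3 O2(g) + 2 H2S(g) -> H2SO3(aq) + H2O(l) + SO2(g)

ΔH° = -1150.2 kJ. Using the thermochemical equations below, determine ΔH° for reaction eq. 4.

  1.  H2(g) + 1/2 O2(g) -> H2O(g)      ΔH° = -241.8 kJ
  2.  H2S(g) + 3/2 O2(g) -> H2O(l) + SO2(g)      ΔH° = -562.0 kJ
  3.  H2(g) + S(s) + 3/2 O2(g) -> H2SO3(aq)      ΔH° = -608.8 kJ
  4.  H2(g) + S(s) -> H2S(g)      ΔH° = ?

eq. 1: not needed.
eq. 2 as written: -562.0 kJ
eq. 3 as written: -608.8 kJ
eq. 4 reversed: contributes −x
-1150.2 = (-562.0) + (-608.8) − x
x = (-1150.2 − (-1170.8)) / (-1) = -20.6 kJ

ΔH° = -20.6 kJ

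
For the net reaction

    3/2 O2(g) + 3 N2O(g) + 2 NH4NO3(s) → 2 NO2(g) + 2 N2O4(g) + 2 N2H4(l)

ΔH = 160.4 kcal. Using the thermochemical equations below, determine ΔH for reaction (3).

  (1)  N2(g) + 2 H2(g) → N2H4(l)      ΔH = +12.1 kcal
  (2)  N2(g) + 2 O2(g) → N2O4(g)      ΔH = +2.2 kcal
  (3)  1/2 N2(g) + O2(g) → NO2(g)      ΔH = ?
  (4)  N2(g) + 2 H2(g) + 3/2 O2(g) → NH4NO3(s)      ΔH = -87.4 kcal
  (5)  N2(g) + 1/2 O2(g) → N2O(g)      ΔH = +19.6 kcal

(1) × 2: (2)·(+12.1) = +24.2 kcal
(2) × 2: (2)·(+2.2) = +4.4 kcal
(3) × 2: contributes 2·x
(4) reversed and × 2: (-2)·(-87.4) = +174.8 kcal
(5) reversed and × 3: (-3)·(+19.6) = -58.8 kcal
+160.4 = (+24.2) + (+4.4) + (+174.8) + (-58.8) + 2·x
x = (+160.4 − (+144.6)) / (2) = 7.9 kcal

ΔH = 7.9 kcal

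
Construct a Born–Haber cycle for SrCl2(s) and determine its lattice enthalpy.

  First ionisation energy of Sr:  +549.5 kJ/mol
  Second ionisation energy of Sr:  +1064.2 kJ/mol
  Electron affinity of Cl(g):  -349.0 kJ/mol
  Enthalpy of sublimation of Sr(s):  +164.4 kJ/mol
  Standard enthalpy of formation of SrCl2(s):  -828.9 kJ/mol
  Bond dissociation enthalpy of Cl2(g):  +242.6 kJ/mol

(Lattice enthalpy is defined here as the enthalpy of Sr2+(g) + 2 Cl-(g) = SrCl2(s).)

U = -2151.6 kJ/mol

ΔHf° = 1·ΔHsub + 1·(ΣIE) + 1·D(Cl2) + 2·EA + U
-828.9 = 1·(+164.4) + 1·(+1613.7) + 1·(+242.6) + 2·(-349.0) + U
U = -828.9 − (+1322.7) = -2151.6 kJ/mol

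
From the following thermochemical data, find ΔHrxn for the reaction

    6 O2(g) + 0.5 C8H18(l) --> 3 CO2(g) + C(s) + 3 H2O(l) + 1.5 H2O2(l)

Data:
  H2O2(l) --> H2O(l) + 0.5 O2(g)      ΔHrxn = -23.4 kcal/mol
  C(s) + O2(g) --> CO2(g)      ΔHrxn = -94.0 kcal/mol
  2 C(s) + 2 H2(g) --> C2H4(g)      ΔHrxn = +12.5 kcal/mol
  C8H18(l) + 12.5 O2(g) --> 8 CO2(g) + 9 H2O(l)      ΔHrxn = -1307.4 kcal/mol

equation 1 reversed and × 3/2 (reverse to put H2O2(l) on the product side; scale by 3/2 for the 3/2 H2O2(l)): (-3/2)·(-23.4) = +35.1 kcal/mol
equation 2 reversed: +94.0 kcal/mol
equation 3: not needed (C2H4(g) appears nowhere else).
equation 4 × 1/2 (×1/2 to match 1/2 C8H18(l) in the target): (1/2)·(-1307.4) = -653.7 kcal/mol
By Hess's law, ΔHrxn = (+35.1) + (+94.0) + (-653.7) = -524.6 kcal/mol

ΔHrxn = -524.6 kcal/mol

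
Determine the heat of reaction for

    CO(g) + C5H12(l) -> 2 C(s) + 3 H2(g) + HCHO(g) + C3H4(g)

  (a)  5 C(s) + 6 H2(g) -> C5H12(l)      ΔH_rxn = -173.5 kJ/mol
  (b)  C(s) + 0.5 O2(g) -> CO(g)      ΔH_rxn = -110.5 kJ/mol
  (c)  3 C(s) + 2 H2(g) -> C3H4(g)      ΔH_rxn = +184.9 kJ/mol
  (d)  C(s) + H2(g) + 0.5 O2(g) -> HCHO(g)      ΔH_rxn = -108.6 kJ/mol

(a) reversed: +173.5 kJ/mol
(b) reversed: +110.5 kJ/mol
(c) as written: +184.9 kJ/mol
(d) as written: -108.6 kJ/mol
ΔH_rxn = (+173.5) + (+110.5) + (+184.9) + (-108.6) = 360.3 kJ/mol

ΔH_rxn = 360.3 kJ/mol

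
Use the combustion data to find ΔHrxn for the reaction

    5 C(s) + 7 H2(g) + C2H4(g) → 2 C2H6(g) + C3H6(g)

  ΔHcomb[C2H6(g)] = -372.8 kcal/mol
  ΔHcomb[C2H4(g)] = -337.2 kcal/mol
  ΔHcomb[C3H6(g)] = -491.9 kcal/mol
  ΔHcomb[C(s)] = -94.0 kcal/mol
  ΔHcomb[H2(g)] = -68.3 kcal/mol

ΔHrxn = -47.8 kcal/mol

Using ΔH = Σ nΔHc°(reactants) − Σ nΔHc°(products):
= [5·(-94.0) + 7·(-68.3) + 1·(-337.2)] − [2·(-372.8) + 1·(-491.9)]
= -47.8 kcal/mol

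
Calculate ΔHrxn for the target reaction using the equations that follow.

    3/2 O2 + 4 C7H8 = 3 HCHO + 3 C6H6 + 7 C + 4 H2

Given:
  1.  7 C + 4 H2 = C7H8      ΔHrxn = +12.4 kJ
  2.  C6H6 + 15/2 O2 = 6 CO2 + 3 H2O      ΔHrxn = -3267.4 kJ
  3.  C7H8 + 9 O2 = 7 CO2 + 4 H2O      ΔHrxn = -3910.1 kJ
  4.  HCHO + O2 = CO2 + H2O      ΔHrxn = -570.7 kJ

ΔHrxn = -228.4 kJ

eq. 1 reversed: -12.4 kJ
eq. 2 reversed and × 3: (-3)·(-3267.4) = +9802.2 kJ
eq. 3 × 3: (3)·(-3910.1) = -11730.3 kJ
eq. 4 reversed and × 3: (-3)·(-570.7) = +1712.1 kJ
ΔHrxn = (-12.4) + (+9802.2) + (-11730.3) + (+1712.1) = -228.4 kJ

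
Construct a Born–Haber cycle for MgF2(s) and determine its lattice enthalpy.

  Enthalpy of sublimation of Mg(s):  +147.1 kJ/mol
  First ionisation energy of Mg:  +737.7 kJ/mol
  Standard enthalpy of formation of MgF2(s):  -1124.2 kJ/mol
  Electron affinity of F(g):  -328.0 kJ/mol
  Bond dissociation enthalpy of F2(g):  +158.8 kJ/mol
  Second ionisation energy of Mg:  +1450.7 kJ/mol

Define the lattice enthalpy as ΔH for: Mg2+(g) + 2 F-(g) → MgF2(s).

ΔHf° = 1·ΔHsub + 1·(ΣIE) + 1·D(F2) + 2·EA + U
-1124.2 = 1·(+147.1) + 1·(+2188.4) + 1·(+158.8) + 2·(-328.0) + U
U = -1124.2 − (+1838.3) = -2962.5 kJ/mol

U = -2962.5 kJ/mol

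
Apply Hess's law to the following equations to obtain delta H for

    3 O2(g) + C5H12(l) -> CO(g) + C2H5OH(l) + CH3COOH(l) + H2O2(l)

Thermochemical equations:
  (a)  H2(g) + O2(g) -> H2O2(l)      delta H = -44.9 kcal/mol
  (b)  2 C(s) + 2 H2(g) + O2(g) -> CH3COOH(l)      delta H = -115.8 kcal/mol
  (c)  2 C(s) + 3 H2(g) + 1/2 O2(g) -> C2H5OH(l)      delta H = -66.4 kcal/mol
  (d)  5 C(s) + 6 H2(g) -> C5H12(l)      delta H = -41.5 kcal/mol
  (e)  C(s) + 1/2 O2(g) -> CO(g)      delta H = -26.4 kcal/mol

delta H = -212.0 kcal/mol

(a) as written: -44.9 kcal/mol
(b) as written: -115.8 kcal/mol
(c) as written: -66.4 kcal/mol
(d) reversed: +41.5 kcal/mol
(e) as written: -26.4 kcal/mol
Combining the equations, delta H = (-44.9) + (-115.8) + (-66.4) + (+41.5) + (-26.4) = -212.0 kcal/mol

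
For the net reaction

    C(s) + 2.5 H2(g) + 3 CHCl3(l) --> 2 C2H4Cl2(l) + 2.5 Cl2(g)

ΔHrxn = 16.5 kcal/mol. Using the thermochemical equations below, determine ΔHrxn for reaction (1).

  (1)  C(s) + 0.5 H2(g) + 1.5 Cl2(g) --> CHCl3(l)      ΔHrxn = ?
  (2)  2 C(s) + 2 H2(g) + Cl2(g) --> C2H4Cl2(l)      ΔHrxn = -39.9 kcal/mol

ΔHrxn = -32.1 kcal/mol

(1) reversed and × 3 (reverse to put CHCl3(l) on the reactant side; scale by 3 for the 3 CHCl3(l)): contributes −3·x
(2) × 2 (×2 to match 2 C2H4Cl2(l) in the target): (2)·(-39.9) = -79.8 kcal/mol
+16.5 = (-79.8) − 3·x
x = (+16.5 − (-79.8)) / (-3) = -32.1 kcal/mol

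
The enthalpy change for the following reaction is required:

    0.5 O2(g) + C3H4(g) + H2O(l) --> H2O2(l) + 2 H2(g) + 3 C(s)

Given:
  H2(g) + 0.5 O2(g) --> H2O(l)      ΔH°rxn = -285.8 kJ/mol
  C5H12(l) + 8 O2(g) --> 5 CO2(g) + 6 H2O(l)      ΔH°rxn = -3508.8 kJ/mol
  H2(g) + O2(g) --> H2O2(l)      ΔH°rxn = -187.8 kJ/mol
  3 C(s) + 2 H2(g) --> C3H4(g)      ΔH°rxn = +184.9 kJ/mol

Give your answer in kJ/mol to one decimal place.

equation 1 reversed: +285.8 kJ/mol
equation 2: not needed.
equation 3 as written: -187.8 kJ/mol
equation 4 reversed: -184.9 kJ/mol
ΔH°rxn = (+285.8) + (-187.8) + (-184.9) = -86.9 kJ/mol

ΔH°rxn = -86.9 kJ/mol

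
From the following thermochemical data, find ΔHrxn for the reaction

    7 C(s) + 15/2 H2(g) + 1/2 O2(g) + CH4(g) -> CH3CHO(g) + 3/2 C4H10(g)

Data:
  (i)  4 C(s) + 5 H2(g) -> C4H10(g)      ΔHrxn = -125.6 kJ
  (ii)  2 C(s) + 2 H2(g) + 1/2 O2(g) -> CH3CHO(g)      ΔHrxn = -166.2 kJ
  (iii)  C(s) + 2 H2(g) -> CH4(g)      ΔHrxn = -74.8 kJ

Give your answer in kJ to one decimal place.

ΔHrxn = -279.8 kJ

(i) × 3/2: (3/2)·(-125.6) = -188.4 kJ
(ii) as written: -166.2 kJ
(iii) reversed: +74.8 kJ
ΔHrxn = (-188.4) + (-166.2) + (+74.8) = -279.8 kJ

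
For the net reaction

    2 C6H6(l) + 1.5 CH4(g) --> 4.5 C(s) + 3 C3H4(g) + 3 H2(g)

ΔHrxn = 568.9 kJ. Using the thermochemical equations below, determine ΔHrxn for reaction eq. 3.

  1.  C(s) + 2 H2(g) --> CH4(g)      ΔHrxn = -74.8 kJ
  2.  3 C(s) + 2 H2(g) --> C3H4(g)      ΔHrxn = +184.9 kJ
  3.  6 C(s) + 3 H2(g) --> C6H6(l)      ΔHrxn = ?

eq. 1 reversed and × 3/2 (reverse to put CH4(g) on the reactant side; scale by 3/2 for the 3/2 CH4(g)): (-3/2)·(-74.8) = +112.2 kJ
eq. 2 × 3 (scale by 3 for the 3 C3H4(g)): (3)·(+184.9) = +554.7 kJ
eq. 3 reversed and × 2 (C6H6(l) must end up as a reactant; ×2 to match 2 C6H6(l) in the target): contributes −2·x
+568.9 = (+112.2) + (+554.7) − 2·x
x = (+568.9 − (+666.9)) / (-2) = 49.0 kJ

ΔHrxn = 49.0 kJ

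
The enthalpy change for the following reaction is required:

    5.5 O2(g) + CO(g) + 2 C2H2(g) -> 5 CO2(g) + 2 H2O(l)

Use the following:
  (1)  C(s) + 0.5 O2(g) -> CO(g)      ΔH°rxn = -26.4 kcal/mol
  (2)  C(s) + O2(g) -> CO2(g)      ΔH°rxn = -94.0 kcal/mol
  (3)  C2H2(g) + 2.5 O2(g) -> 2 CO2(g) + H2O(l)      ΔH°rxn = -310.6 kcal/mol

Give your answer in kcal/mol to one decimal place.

ΔH°rxn = -688.8 kcal/mol

(1) reversed (reverse to put CO(g) on the reactant side): +26.4 kcal/mol
(2) as written: -94.0 kcal/mol
(3) × 2 (scale by 2 for the 2 C2H2(g)): (2)·(-310.6) = -621.2 kcal/mol
Summing the manipulated equations, ΔH°rxn = (+26.4) + (-94.0) + (-621.2) = -688.8 kcal/mol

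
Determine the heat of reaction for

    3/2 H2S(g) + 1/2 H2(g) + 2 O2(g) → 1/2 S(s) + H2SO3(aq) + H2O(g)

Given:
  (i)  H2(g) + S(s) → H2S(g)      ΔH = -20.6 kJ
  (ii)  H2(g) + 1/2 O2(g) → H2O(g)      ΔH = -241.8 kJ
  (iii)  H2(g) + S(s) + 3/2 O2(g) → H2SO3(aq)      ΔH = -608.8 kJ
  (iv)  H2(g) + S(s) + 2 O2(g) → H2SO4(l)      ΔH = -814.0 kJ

ΔH = -819.7 kJ

(i) reversed and × 3/2 (reverse to put H2S(g) on the reactant side; ×3/2 to match 3/2 H2S(g) in the target): (-3/2)·(-20.6) = +30.9 kJ
(ii) as written (H2O(g) already on the product side): -241.8 kJ
(iii) as written (H2SO3(aq) already on the product side): -608.8 kJ
(iv): not needed (H2SO4(l) appears nowhere else).
ΔH = (+30.9) + (-241.8) + (-608.8) = -819.7 kJ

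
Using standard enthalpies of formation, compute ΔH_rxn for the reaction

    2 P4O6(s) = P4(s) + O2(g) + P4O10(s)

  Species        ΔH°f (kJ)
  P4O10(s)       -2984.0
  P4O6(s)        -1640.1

ΔH_rxn = 296.2 kJ

ΔH°rxn = Σ nΔHf°(products) − Σ nΔHf°(reactants).
Products: 1·(+0.0) + 1·(+0.0) + 1·(-2984.0) = -2984.0
Reactants: 2·(-1640.1) = -3280.2
ΔH_rxn = (-2984.0) − (-3280.2) = 296.2 kJ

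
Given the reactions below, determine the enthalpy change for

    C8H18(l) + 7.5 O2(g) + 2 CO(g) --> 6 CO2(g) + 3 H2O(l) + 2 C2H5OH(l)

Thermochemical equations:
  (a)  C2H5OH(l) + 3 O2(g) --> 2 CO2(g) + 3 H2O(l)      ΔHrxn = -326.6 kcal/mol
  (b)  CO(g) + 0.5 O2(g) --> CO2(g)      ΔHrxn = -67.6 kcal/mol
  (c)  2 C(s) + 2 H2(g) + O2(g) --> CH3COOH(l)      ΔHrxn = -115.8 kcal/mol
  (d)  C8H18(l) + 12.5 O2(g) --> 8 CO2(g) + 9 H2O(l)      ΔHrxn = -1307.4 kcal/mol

(a) reversed and × 2 (C2H5OH(l) must end up as a product; scale by 2 for the 2 C2H5OH(l)): (-2)·(-326.6) = +653.2 kcal/mol
(b) × 2 (×2 to match 2 CO(g) in the target): (2)·(-67.6) = -135.2 kcal/mol
(c): not needed (C(s) appears nowhere else).
(d) as written (C8H18(l) already on the reactant side): -1307.4 kcal/mol
Since enthalpy is a state function, ΔHrxn = (-2)·(-326.6) + (2)·(-67.6) + (1)·(-1307.4) = -789.4 kcal/mol

ΔHrxn = -789.4 kcal/mol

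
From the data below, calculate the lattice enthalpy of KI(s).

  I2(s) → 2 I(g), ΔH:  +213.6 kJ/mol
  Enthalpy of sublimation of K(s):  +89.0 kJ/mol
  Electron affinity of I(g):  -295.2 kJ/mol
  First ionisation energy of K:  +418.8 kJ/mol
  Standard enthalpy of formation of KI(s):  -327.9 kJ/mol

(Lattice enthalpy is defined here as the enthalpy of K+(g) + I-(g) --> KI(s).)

ΔHf° = 1·ΔHsub + 1·(ΣIE) + 1/2·D(I2) + 1·EA + U
-327.9 = 1·(+89.0) + 1·(+418.8) + 1/2·(+213.6) + 1·(-295.2) + U
U = -327.9 − (+319.4) = -647.3 kJ/mol

U = -647.3 kJ/mol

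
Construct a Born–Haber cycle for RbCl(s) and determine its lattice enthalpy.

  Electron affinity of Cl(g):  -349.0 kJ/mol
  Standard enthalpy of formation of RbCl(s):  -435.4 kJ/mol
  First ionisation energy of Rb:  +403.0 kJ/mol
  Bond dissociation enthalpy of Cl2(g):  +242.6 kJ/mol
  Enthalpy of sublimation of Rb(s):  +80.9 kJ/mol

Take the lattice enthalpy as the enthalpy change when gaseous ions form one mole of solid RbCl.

ΔHf° = 1·ΔHsub + 1·(ΣIE) + 1/2·D(Cl2) + 1·EA + U
-435.4 = 1·(+80.9) + 1·(+403.0) + 1/2·(+242.6) + 1·(-349.0) + U
U = -435.4 − (+256.2) = -691.6 kJ/mol

U = -691.6 kJ/mol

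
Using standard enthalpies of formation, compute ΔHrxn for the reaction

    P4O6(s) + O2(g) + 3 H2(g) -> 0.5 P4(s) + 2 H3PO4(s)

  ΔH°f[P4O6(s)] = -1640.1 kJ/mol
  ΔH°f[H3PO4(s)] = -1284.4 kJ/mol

ΔHrxn = -928.7 kJ/mol

Products: 1/2·(+0.0) + 2·(-1284.4) = -2568.8
Reactants: 1·(-1640.1) + 1·(+0.0) + 3·(+0.0) = -1640.1
ΔHrxn = (-2568.8) − (-1640.1) = -928.7 kJ/mol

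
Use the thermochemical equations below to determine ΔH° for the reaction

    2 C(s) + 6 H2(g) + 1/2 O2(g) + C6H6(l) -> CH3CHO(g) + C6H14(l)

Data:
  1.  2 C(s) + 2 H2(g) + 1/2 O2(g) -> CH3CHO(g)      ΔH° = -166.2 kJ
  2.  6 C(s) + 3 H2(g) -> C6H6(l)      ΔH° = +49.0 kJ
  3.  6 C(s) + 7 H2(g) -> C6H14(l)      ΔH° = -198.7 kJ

eq. 1 as written: -166.2 kJ
eq. 2 reversed: -49.0 kJ
eq. 3 as written: -198.7 kJ
By Hess's law, ΔH° = (1)·(-166.2) + (-1)·(+49.0) + (1)·(-198.7) = -413.9 kJ

ΔH° = -413.9 kJ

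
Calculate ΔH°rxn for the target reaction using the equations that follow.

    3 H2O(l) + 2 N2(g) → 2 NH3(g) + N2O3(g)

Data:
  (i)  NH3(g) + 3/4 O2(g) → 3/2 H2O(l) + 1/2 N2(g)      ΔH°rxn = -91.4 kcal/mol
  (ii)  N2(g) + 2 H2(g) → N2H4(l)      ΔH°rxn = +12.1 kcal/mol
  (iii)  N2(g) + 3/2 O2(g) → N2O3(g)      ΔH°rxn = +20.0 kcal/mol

ΔH°rxn = 202.8 kcal/mol

(i) reversed and × 2 (reverse to put NH3(g) on the product side; ×2 to match 2 NH3(g) in the target): (-2)·(-91.4) = +182.8 kcal/mol
(ii): not needed (H2(g) appears nowhere else).
(iii) as written (N2O3(g) already on the product side): +20.0 kcal/mol
Since enthalpy is a state function, ΔH°rxn = (-2)·(-91.4) + (1)·(+20.0) = 202.8 kcal/mol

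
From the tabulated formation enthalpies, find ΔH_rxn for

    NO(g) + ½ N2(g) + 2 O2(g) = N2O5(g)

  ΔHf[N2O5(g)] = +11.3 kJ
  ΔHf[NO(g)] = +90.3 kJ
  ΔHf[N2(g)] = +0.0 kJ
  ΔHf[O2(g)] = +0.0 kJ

ΔH_rxn = -79.0 kJ

Products: 1·(+11.3) = +11.3
Reactants: 1·(+90.3) + 1/2·(+0.0) + 2·(+0.0) = +90.3
ΔH_rxn = (+11.3) − (+90.3) = -79.0 kJ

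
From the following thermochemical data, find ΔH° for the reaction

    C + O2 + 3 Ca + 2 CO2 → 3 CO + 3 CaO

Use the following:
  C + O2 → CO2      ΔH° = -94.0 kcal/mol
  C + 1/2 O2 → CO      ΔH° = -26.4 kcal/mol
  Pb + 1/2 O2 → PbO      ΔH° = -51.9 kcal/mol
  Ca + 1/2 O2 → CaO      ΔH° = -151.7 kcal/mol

ΔH° = -346.3 kcal/mol

equation 1 reversed and × 2: (-2)·(-94.0) = +188.0 kcal/mol
equation 2 × 3: (3)·(-26.4) = -79.2 kcal/mol
equation 3: not needed.
equation 4 × 3: (3)·(-151.7) = -455.1 kcal/mol
ΔH° = (+188.0) + (-79.2) + (-455.1) = -346.3 kcal/mol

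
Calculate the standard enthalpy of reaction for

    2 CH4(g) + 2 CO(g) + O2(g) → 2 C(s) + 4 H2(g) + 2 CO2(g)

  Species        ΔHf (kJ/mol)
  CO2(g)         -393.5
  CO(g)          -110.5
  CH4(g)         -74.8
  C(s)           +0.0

ΔH° = -416.4 kJ/mol

Products: 2·(+0.0) + 4·(+0.0) + 2·(-393.5) = -787.0
Reactants: 2·(-74.8) + 2·(-110.5) + 1·(+0.0) = -370.6
ΔH° = (-787.0) − (-370.6) = -416.4 kJ/mol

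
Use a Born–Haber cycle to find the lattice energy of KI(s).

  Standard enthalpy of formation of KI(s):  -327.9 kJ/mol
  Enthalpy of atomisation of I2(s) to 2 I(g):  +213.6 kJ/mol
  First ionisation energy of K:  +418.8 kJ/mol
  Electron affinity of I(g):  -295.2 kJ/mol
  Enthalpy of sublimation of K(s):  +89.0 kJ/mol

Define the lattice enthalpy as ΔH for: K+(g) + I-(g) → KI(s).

U = -647.3 kJ/mol

ΔHf° = 1·ΔHsub + 1·(ΣIE) + 1/2·D(I2) + 1·EA + U
-327.9 = 1·(+89.0) + 1·(+418.8) + 1/2·(+213.6) + 1·(-295.2) + U
U = -327.9 − (+319.4) = -647.3 kJ/mol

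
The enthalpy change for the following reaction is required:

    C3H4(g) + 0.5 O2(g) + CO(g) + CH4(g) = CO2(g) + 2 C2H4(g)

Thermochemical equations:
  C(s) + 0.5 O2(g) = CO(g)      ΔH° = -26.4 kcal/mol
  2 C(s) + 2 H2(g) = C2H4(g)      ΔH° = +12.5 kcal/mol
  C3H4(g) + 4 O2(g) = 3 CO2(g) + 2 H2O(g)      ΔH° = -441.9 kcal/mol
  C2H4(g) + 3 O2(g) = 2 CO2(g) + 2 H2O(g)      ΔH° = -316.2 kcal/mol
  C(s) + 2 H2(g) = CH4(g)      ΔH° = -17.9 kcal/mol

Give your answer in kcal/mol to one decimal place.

equation 1 reversed: +26.4 kcal/mol
equation 2 as written: +12.5 kcal/mol
equation 3 as written: -441.9 kcal/mol
equation 4 reversed: +316.2 kcal/mol
equation 5 reversed: +17.9 kcal/mol
Combining the equations, ΔH° = (-1)·(-26.4) + (1)·(+12.5) + (1)·(-441.9) + (-1)·(-316.2) + (-1)·(-17.9) = -68.9 kcal/mol

ΔH° = -68.9 kcal/mol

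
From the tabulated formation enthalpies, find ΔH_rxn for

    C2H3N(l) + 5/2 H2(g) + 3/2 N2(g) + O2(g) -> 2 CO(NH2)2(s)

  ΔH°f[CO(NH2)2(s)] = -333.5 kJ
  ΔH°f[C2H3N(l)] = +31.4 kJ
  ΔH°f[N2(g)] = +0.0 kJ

Products: 2·(-333.5) = -667.0
Reactants: 1·(+31.4) + 5/2·(+0.0) + 3/2·(+0.0) + 1·(+0.0) = +31.4
ΔH_rxn = (-667.0) − (+31.4) = -698.4 kJ

ΔH_rxn = -698.4 kJ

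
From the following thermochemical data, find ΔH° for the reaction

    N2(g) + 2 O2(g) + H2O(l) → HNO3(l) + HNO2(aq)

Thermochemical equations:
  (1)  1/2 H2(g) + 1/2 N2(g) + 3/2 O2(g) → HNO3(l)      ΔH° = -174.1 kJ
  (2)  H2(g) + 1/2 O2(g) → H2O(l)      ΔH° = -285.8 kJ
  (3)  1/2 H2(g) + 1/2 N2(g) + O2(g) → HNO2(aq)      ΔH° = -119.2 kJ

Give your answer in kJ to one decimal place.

(1) as written: -174.1 kJ
(2) reversed: +285.8 kJ
(3) as written: -119.2 kJ
Combining the equations, ΔH° = (-174.1) + (+285.8) + (-119.2) = -7.5 kJ

ΔH° = -7.5 kJ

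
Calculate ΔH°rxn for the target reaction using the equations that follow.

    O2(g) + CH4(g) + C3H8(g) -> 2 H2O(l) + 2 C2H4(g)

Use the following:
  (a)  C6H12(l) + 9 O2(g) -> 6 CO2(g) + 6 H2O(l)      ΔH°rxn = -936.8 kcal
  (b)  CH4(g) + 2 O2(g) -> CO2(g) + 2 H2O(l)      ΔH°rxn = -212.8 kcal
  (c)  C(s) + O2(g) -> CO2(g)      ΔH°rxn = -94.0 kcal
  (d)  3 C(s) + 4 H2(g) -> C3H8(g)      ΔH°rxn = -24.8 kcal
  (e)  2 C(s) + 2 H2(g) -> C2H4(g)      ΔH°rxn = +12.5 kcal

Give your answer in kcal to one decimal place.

(a): not needed (C6H12(l) appears nowhere else).
(b) as written (CH4(g) already on the reactant side): -212.8 kcal
(c) reversed: +94.0 kcal
(d) reversed (C3H8(g) must end up as a reactant): +24.8 kcal
(e) × 2 (×2 to match 2 C2H4(g) in the target): (2)·(+12.5) = +25.0 kcal
Summing the manipulated equations, ΔH°rxn = (-212.8) + (+94.0) + (+24.8) + (+25.0) = -69.0 kcal

ΔH°rxn = -69.0 kcal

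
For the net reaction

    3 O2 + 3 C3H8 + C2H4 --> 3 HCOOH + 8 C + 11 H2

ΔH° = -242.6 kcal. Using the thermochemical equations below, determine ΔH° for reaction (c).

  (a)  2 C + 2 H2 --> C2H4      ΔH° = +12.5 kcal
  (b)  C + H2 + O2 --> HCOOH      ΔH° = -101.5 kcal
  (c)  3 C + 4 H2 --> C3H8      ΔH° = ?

(a) reversed: -12.5 kcal
(b) × 3: (3)·(-101.5) = -304.5 kcal
(c) reversed and × 3: contributes −3·x
-242.6 = (-12.5) + (-304.5) − 3·x
x = (-242.6 − (-317.0)) / (-3) = -24.8 kcal

ΔH° = -24.8 kcal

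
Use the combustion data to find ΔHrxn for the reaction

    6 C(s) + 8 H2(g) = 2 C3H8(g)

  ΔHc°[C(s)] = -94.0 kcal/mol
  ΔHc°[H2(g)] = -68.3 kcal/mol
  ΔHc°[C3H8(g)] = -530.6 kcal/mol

ΔHrxn = -49.2 kcal/mol

Using ΔH = Σ nΔHc°(reactants) − Σ nΔHc°(products):
= [6·(-94.0) + 8·(-68.3)] − [2·(-530.6)]
= -49.2 kcal/mol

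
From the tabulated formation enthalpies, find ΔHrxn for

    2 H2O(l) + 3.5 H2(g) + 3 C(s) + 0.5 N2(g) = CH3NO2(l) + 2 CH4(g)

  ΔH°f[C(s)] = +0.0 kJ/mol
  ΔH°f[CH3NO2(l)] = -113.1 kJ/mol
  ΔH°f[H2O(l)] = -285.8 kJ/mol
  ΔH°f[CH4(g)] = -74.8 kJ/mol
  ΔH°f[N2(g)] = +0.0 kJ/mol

ΔHrxn = 308.9 kJ/mol

Products: 1·(-113.1) + 2·(-74.8) = -262.7
Reactants: 2·(-285.8) + 7/2·(+0.0) + 3·(+0.0) + 1/2·(+0.0) = -571.6
ΔHrxn = (-262.7) − (-571.6) = 308.9 kJ/mol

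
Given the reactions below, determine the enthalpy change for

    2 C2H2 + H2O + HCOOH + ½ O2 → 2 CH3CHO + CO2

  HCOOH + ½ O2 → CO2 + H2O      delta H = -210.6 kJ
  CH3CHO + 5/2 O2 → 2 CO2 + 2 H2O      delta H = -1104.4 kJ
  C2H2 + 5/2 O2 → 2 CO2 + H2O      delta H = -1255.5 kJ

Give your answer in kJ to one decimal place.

delta H = -512.8 kJ

equation 1 as written (HCOOH already on the reactant side): -210.6 kJ
equation 2 reversed and × 2 (CH3CHO must end up as a product; ×2 to match 2 CH3CHO in the target): (-2)·(-1104.4) = +2208.8 kJ
equation 3 × 2 (×2 to match 2 C2H2 in the target): (2)·(-1255.5) = -2511.0 kJ
delta H = (1)·(-210.6) + (-2)·(-1104.4) + (2)·(-1255.5) = -512.8 kJ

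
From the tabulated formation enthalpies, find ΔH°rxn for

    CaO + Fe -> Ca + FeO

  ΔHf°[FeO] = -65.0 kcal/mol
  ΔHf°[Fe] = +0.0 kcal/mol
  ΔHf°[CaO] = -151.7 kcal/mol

ΔH°rxn = 86.7 kcal/mol

ΔH°rxn = Σ nΔHf°(products) − Σ nΔHf°(reactants).
Products: 1·(+0.0) + 1·(-65.0) = -65.0
Reactants: 1·(-151.7) + 1·(+0.0) = -151.7
ΔH°rxn = (-65.0) − (-151.7) = 86.7 kcal/mol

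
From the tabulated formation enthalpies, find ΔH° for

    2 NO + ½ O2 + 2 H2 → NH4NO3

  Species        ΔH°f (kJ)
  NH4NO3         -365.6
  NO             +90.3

ΔH°rxn = Σ nΔHf°(products) − Σ nΔHf°(reactants).
Products: 1·(-365.6) = -365.6
Reactants: 2·(+90.3) + 1/2·(+0.0) + 2·(+0.0) = +180.6
ΔH° = (-365.6) − (+180.6) = -546.2 kJ

ΔH° = -546.2 kJ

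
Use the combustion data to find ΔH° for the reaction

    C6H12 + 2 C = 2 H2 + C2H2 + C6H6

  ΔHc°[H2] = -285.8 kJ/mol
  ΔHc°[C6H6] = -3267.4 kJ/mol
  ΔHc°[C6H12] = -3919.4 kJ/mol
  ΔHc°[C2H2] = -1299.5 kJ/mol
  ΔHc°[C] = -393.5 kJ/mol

ΔH° = 432.1 kJ/mol

Using ΔH = Σ nΔHc°(reactants) − Σ nΔHc°(products):
= [1·(-3919.4) + 2·(-393.5)] − [2·(-285.8) + 1·(-1299.5) + 1·(-3267.4)]
= 432.1 kJ/mol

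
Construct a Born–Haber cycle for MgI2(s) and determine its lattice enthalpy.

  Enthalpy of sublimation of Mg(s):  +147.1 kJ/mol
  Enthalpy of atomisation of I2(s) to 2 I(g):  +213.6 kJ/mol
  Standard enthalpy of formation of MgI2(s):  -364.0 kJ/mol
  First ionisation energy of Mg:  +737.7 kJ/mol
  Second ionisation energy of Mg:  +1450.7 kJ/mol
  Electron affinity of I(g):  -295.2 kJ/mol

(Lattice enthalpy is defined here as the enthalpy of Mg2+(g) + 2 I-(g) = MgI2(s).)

U = -2322.7 kJ/mol

ΔHf° = 1·ΔHsub + 1·(ΣIE) + 1·D(I2) + 2·EA + U
-364.0 = 1·(+147.1) + 1·(+2188.4) + 1·(+213.6) + 2·(-295.2) + U
U = -364.0 − (+1958.7) = -2322.7 kJ/mol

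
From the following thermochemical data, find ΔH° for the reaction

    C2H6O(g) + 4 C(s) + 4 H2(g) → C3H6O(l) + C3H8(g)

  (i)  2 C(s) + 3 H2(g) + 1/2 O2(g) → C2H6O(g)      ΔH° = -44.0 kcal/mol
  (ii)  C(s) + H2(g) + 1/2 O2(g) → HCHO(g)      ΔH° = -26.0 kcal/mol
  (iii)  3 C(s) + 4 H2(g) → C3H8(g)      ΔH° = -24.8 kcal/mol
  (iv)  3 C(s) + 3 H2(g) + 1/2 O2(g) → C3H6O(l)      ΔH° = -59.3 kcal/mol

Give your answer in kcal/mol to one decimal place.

(i) reversed (C2H6O(g) must end up as a reactant): +44.0 kcal/mol
(ii): not needed (HCHO(g) appears nowhere else).
(iii) as written (C3H8(g) already on the product side): -24.8 kcal/mol
(iv) as written (C3H6O(l) already on the product side): -59.3 kcal/mol
Summing the manipulated equations, ΔH° = (+44.0) + (-24.8) + (-59.3) = -40.1 kcal/mol

ΔH° = -40.1 kcal/mol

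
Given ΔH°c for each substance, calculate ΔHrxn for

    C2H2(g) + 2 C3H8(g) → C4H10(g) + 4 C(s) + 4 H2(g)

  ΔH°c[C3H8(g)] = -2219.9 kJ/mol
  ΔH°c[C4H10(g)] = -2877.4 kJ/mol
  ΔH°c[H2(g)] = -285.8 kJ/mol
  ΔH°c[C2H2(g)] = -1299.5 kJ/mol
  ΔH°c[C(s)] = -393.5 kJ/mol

Using ΔH = Σ nΔHc°(reactants) − Σ nΔHc°(products):
= [1·(-1299.5) + 2·(-2219.9)] − [1·(-2877.4) + 4·(-393.5) + 4·(-285.8)]
= -144.7 kJ/mol

ΔHrxn = -144.7 kJ/mol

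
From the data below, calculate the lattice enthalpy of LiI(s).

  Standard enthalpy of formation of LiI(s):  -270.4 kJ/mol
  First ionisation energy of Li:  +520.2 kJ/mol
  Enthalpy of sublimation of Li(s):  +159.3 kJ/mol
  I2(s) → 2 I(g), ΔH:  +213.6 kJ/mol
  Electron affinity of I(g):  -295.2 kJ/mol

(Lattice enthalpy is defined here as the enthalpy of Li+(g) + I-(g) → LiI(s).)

ΔHf° = 1·ΔHsub + 1·(ΣIE) + 1/2·D(I2) + 1·EA + U
-270.4 = 1·(+159.3) + 1·(+520.2) + 1/2·(+213.6) + 1·(-295.2) + U
U = -270.4 − (+491.1) = -761.5 kJ/mol

U = -761.5 kJ/mol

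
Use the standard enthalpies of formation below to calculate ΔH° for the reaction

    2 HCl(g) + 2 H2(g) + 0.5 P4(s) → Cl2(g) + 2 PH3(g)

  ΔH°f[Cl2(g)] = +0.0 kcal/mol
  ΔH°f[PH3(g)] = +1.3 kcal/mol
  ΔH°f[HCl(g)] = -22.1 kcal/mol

ΔH°rxn = Σ nΔHf°(products) − Σ nΔHf°(reactants).
Products: 1·(+0.0) + 2·(+1.3) = +2.6
Reactants: 2·(-22.1) + 2·(+0.0) + 1/2·(+0.0) = -44.2
ΔH° = (+2.6) − (-44.2) = 46.8 kcal/mol

ΔH° = 46.8 kcal/mol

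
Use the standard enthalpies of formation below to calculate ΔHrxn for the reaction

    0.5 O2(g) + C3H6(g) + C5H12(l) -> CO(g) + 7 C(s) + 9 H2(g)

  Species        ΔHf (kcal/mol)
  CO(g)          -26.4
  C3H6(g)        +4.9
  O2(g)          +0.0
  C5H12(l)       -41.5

ΔH°rxn = Σ nΔHf°(products) − Σ nΔHf°(reactants).
Products: 1·(-26.4) + 7·(+0.0) + 9·(+0.0) = -26.4
Reactants: 1/2·(+0.0) + 1·(+4.9) + 1·(-41.5) = -36.6
ΔHrxn = (-26.4) − (-36.6) = 10.2 kcal/mol

ΔHrxn = 10.2 kcal/mol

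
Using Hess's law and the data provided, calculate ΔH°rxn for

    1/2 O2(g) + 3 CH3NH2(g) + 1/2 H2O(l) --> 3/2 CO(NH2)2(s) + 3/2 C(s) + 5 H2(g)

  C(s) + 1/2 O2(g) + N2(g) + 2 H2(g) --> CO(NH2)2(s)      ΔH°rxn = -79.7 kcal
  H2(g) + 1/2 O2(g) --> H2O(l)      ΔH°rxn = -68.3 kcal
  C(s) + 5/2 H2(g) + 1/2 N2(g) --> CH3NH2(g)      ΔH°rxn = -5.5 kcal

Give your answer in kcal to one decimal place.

ΔH°rxn = -68.9 kcal

equation 1 × 3/2: (3/2)·(-79.7) = -119.55 kcal
equation 2 reversed and × 1/2: (-1/2)·(-68.3) = +34.15 kcal
equation 3 reversed and × 3: (-3)·(-5.5) = +16.5 kcal
Summing the manipulated equations, ΔH°rxn = (-119.55) + (+34.15) + (+16.5) = -68.9 kcal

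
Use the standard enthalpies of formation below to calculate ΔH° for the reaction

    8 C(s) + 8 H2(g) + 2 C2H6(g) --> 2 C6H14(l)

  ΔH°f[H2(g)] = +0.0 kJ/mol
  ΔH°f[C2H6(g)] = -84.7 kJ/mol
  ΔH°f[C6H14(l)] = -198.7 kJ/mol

ΔH° = -228.0 kJ/mol

Products: 2·(-198.7) = -397.4
Reactants: 8·(+0.0) + 8·(+0.0) + 2·(-84.7) = -169.4
ΔH° = (-397.4) − (-169.4) = -228.0 kJ/mol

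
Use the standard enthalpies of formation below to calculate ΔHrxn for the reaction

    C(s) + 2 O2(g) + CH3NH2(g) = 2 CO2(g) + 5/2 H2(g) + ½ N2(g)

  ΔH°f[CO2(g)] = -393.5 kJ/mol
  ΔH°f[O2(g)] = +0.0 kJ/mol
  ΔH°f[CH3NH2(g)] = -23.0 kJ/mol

Products: 2·(-393.5) + 5/2·(+0.0) + 1/2·(+0.0) = -787.0
Reactants: 1·(+0.0) + 2·(+0.0) + 1·(-23.0) = -23.0
ΔHrxn = (-787.0) − (-23.0) = -764.0 kJ/mol

ΔHrxn = -764.0 kJ/mol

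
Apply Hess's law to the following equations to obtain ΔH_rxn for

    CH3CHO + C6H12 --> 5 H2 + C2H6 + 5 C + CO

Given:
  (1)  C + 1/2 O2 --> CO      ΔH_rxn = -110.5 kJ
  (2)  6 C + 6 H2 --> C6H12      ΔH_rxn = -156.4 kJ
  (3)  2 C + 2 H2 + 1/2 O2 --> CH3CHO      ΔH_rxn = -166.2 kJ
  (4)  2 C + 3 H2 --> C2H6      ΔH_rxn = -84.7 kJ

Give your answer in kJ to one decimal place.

(1) as written (CO already on the product side): -110.5 kJ
(2) reversed (C6H12 must end up as a reactant): +156.4 kJ
(3) reversed (reverse to put CH3CHO on the reactant side): +166.2 kJ
(4) as written (C2H6 already on the product side): -84.7 kJ
Summing the manipulated equations, ΔH_rxn = (1)·(-110.5) + (-1)·(-156.4) + (-1)·(-166.2) + (1)·(-84.7) = 127.4 kJ

ΔH_rxn = 127.4 kJ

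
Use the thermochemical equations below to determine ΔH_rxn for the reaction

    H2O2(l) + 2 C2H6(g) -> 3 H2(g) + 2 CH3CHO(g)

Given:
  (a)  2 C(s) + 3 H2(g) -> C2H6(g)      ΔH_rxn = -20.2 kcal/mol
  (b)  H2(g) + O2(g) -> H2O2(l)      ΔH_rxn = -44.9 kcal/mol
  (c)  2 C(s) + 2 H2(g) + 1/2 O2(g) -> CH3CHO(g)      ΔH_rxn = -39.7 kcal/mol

(a) reversed and × 2 (reverse to put C2H6(g) on the reactant side; scale by 2 for the 2 C2H6(g)): (-2)·(-20.2) = +40.4 kcal/mol
(b) reversed (H2O2(l) must end up as a reactant): +44.9 kcal/mol
(c) × 2 (scale by 2 for the 2 CH3CHO(g)): (2)·(-39.7) = -79.4 kcal/mol
Summing the manipulated equations, ΔH_rxn = (+40.4) + (+44.9) + (-79.4) = 5.9 kcal/mol

ΔH_rxn = 5.9 kcal/mol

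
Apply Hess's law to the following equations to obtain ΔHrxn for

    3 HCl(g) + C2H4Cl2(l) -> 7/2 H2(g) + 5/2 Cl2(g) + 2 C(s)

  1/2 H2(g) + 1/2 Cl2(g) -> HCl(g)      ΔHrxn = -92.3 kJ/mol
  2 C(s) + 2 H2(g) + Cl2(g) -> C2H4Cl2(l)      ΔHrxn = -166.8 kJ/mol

ΔHrxn = 443.7 kJ/mol

equation 1 reversed and × 3 (HCl(g) must end up as a reactant; scale by 3 for the 3 HCl(g)): (-3)·(-92.3) = +276.9 kJ/mol
equation 2 reversed (reverse to put C2H4Cl2(l) on the reactant side): +166.8 kJ/mol
Combining the equations, ΔHrxn = (-3)·(-92.3) + (-1)·(-166.8) = 443.7 kJ/mol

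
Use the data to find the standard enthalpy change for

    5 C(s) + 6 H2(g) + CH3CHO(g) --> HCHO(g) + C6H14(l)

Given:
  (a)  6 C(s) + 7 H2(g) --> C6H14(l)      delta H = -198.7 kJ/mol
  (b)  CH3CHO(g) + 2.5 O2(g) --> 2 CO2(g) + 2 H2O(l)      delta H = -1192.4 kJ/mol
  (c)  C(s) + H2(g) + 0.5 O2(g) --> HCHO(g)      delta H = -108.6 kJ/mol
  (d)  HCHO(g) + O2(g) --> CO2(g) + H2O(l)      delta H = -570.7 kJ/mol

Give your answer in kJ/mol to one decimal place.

delta H = -141.1 kJ/mol

(a) as written: -198.7 kJ/mol
(b) as written: -1192.4 kJ/mol
(c) reversed: +108.6 kJ/mol
(d) reversed and × 2: (-2)·(-570.7) = +1141.4 kJ/mol
delta H = (1)·(-198.7) + (1)·(-1192.4) + (-1)·(-108.6) + (-2)·(-570.7) = -141.1 kJ/mol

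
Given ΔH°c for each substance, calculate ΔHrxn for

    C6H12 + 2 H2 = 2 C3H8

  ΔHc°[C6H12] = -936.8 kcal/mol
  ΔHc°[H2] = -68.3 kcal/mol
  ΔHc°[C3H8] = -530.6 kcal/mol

With combustion enthalpies, reactants minus products:
= [1·(-936.8) + 2·(-68.3)] − [2·(-530.6)]
= -12.2 kcal/mol

ΔHrxn = -12.2 kcal/mol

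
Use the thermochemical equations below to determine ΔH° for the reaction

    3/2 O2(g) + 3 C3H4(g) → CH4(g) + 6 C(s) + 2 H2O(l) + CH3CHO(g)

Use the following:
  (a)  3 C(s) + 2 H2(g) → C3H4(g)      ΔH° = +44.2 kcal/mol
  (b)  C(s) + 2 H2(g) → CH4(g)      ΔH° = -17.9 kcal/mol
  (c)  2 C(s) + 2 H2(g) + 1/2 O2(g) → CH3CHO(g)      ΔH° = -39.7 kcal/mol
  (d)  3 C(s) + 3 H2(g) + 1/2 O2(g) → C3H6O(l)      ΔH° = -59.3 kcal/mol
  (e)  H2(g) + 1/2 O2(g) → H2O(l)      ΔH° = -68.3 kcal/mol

ΔH° = -326.8 kcal/mol

(a) reversed and × 3: (-3)·(+44.2) = -132.6 kcal/mol
(b) as written: -17.9 kcal/mol
(c) as written: -39.7 kcal/mol
(d): not needed.
(e) × 2: (2)·(-68.3) = -136.6 kcal/mol
Since enthalpy is a state function, ΔH° = (-132.6) + (-17.9) + (-39.7) + (-136.6) = -326.8 kcal/mol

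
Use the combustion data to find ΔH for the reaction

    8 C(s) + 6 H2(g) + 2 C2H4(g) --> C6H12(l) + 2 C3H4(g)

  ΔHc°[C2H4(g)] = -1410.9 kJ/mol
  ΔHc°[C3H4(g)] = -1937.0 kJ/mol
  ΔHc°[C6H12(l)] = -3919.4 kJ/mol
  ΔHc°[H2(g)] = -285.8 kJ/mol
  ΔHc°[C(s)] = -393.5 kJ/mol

With combustion enthalpies, reactants minus products:
= [8·(-393.5) + 6·(-285.8) + 2·(-1410.9)] − [1·(-3919.4) + 2·(-1937.0)]
= 108.8 kJ/mol

ΔH = 108.8 kJ/mol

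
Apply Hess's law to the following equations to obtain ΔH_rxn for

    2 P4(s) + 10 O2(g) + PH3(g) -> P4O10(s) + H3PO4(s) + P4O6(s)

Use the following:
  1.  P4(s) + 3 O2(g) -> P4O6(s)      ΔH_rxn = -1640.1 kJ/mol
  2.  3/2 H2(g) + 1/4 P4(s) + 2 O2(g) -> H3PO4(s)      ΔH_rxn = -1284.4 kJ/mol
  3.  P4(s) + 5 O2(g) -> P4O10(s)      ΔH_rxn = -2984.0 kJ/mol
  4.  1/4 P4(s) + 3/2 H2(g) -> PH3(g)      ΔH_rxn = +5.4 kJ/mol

ΔH_rxn = -5913.9 kJ/mol

eq. 1 as written: -1640.1 kJ/mol
eq. 2 as written: -1284.4 kJ/mol
eq. 3 as written: -2984.0 kJ/mol
eq. 4 reversed: -5.4 kJ/mol
Since enthalpy is a state function, ΔH_rxn = (-1640.1) + (-1284.4) + (-2984.0) + (-5.4) = -5913.9 kJ/mol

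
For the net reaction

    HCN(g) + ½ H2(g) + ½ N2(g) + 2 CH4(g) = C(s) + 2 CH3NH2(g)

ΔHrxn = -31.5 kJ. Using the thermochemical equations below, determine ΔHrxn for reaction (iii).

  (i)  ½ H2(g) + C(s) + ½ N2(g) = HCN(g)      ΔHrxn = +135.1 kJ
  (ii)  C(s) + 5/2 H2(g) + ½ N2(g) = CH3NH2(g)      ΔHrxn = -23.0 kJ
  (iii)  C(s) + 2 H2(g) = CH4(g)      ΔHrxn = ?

ΔHrxn = -74.8 kJ

(i) reversed: -135.1 kJ
(ii) × 2: (2)·(-23.0) = -46.0 kJ
(iii) reversed and × 2: contributes −2·x
-31.5 = (-135.1) + (-46.0) − 2·x
x = (-31.5 − (-181.1)) / (-2) = -74.8 kJ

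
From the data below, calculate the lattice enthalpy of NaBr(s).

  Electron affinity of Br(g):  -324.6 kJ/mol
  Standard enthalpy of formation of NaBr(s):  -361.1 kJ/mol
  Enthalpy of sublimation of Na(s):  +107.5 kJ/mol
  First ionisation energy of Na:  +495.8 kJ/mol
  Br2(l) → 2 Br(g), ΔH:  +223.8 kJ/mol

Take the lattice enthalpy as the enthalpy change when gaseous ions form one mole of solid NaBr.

ΔHf° = 1·ΔHsub + 1·(ΣIE) + 1/2·D(Br2) + 1·EA + U
-361.1 = 1·(+107.5) + 1·(+495.8) + 1/2·(+223.8) + 1·(-324.6) + U
U = -361.1 − (+390.6) = -751.7 kJ/mol

U = -751.7 kJ/mol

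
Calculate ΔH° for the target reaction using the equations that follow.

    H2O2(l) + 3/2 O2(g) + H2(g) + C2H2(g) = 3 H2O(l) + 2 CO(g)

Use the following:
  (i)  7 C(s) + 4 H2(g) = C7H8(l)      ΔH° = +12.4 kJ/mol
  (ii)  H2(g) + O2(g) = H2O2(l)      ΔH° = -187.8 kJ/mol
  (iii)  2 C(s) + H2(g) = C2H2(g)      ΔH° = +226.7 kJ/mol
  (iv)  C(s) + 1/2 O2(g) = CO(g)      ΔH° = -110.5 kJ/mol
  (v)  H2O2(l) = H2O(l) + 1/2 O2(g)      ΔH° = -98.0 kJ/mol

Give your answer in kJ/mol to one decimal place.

(i): not needed (C7H8(l) appears nowhere else).
(ii) × 2: (2)·(-187.8) = -375.6 kJ/mol
(iii) reversed (C2H2(g) must end up as a reactant): -226.7 kJ/mol
(iv) × 2 (scale by 2 for the 2 CO(g)): (2)·(-110.5) = -221.0 kJ/mol
(v) × 3 (×3 to match 3 H2O(l) in the target): (3)·(-98.0) = -294.0 kJ/mol
Summing the manipulated equations, ΔH° = (2)·(-187.8) + (-1)·(+226.7) + (2)·(-110.5) + (3)·(-98.0) = -1117.3 kJ/mol

ΔH° = -1117.3 kJ/mol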